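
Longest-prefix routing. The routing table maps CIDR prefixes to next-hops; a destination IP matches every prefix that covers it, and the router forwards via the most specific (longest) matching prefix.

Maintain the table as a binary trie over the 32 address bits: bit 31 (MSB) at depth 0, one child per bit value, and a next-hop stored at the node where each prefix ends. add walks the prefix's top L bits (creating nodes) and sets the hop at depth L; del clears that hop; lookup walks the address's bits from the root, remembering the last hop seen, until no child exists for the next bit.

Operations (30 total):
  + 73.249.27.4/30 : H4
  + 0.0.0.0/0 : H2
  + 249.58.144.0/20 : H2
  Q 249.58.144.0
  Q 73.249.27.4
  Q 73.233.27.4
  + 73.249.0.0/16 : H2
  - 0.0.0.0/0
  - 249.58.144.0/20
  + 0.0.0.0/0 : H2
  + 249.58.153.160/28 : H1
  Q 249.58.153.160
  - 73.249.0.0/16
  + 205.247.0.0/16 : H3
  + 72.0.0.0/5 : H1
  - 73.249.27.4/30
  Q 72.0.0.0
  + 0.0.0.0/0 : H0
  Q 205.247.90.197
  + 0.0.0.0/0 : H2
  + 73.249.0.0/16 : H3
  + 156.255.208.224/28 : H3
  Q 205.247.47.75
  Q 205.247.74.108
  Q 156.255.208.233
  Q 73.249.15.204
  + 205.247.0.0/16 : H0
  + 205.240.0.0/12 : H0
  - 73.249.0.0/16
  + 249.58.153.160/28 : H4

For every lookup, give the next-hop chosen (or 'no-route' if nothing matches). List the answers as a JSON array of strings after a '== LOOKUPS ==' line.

Apply in order:
  + 73.249.27.4/30 (H4) depth=30
  + 0.0.0.0/0 (H2) depth=0
  + 249.58.144.0/20 (H2) depth=20
  lookup 249.58.144.0: bits 11111001001110101001 walk d0:H2→d1:-→d2:-→d3:-→d4:-→d5:-→d6:-→d7:-→d8:-→d9:-→d10:-→d11:-→d12:-→d13:-→d14:-→d15:-→d16:-→d17:-→d18:-→d19:-→d20:H2 -> H2
  lookup 73.249.27.4: bits 010010011111100100011011000001 walk d0:H2→d1:-→d2:-→d3:-→d4:-→d5:-→d6:-→d7:-→d8:-→d9:-→d10:-→d11:-→d12:-→d13:-→d14:-→d15:-→d16:-→d17:-→d18:-→d19:-→d20:-→d21:-→d22:-→d23:-→d24:-→d25:-→d26:-→d27:-→d28:-→d29:-→d30:H4 -> H4
  lookup 73.233.27.4: bits 01001001111 walk d0:H2→d1:-→d2:-→d3:-→d4:-→d5:-→d6:-→d7:-→d8:-→d9:-→d10:-→d11:- -> H2
  + 73.249.0.0/16 (H2) depth=16
  - 0.0.0.0/0 clear@0
  - 249.58.144.0/20 clear@20
  + 0.0.0.0/0 (H2) depth=0
  + 249.58.153.160/28 (H1) depth=28
  lookup 249.58.153.160: bits 1111100100111010100110011010 walk d0:H2→d1:-→d2:-→d3:-→d4:-→d5:-→d6:-→d7:-→d8:-→d9:-→d10:-→d11:-→d12:-→d13:-→d14:-→d15:-→d16:-→d17:-→d18:-→d19:-→d20:-→d21:-→d22:-→d23:-→d24:-→d25:-→d26:-→d27:-→d28:H1 -> H1
  - 73.249.0.0/16 clear@16
  + 205.247.0.0/16 (H3) depth=16
  + 72.0.0.0/5 (H1) depth=5
  - 73.249.27.4/30 clear@30
  lookup 72.0.0.0: bits 0100100 walk d0:H2→d1:-→d2:-→d3:-→d4:-→d5:H1→d6:-→d7:- -> H1
  + 0.0.0.0/0 (H0) depth=0
  lookup 205.247.90.197: bits 1100110111110111 walk d0:H0→d1:-→d2:-→d3:-→d4:-→d5:-→d6:-→d7:-→d8:-→d9:-→d10:-→d11:-→d12:-→d13:-→d14:-→d15:-→d16:H3 -> H3
  + 0.0.0.0/0 (H2) depth=0
  + 73.249.0.0/16 (H3) depth=16
  + 156.255.208.224/28 (H3) depth=28
  lookup 205.247.47.75: bits 1100110111110111 walk d0:H2→d1:-→d2:-→d3:-→d4:-→d5:-→d6:-→d7:-→d8:-→d9:-→d10:-→d11:-→d12:-→d13:-→d14:-→d15:-→d16:H3 -> H3
  lookup 205.247.74.108: bits 1100110111110111 walk d0:H2→d1:-→d2:-→d3:-→d4:-→d5:-→d6:-→d7:-→d8:-→d9:-→d10:-→d11:-→d12:-→d13:-→d14:-→d15:-→d16:H3 -> H3
  lookup 156.255.208.233: bits 1001110011111111110100001110 walk d0:H2→d1:-→d2:-→d3:-→d4:-→d5:-→d6:-→d7:-→d8:-→d9:-→d10:-→d11:-→d12:-→d13:-→d14:-→d15:-→d16:-→d17:-→d18:-→d19:-→d20:-→d21:-→d22:-→d23:-→d24:-→d25:-→d26:-→d27:-→d28:H3 -> H3
  lookup 73.249.15.204: bits 0100100111111001000 walk d0:H2→d1:-→d2:-→d3:-→d4:-→d5:H1→d6:-→d7:-→d8:-→d9:-→d10:-→d11:-→d12:-→d13:-→d14:-→d15:-→d16:H3→d17:-→d18:-→d19:- -> H3
  + 205.247.0.0/16 (H0) depth=16
  + 205.240.0.0/12 (H0) depth=12
  - 73.249.0.0/16 clear@16
  + 249.58.153.160/28 (H4) depth=28

== LOOKUPS ==
["H2","H4","H2","H1","H1","H3","H3","H3","H3","H3"]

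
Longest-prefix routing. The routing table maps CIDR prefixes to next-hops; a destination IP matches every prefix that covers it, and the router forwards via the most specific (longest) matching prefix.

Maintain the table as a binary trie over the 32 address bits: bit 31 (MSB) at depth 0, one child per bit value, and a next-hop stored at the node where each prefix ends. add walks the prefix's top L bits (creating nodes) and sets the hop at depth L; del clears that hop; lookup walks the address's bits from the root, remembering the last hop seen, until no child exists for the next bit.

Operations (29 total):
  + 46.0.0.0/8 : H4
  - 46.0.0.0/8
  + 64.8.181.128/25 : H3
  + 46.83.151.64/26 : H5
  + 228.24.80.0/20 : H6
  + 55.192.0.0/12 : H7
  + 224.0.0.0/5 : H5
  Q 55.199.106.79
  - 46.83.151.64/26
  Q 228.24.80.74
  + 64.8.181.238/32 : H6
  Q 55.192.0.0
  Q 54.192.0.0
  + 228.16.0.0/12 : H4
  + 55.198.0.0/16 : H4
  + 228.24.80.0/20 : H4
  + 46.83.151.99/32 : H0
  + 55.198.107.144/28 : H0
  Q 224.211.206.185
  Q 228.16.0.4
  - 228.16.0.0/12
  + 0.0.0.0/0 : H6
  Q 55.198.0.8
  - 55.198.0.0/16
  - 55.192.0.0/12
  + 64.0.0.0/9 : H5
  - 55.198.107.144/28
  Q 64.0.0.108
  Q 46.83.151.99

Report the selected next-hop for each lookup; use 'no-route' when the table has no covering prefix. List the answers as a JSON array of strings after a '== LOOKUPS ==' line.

Trace:
  add 46.0.0.0/8 -> H4 at depth 8
  del 46.0.0.0/8 (clear depth 8)
  add 64.8.181.128/25 -> H3 at depth 25
  add 46.83.151.64/26 -> H5 at depth 26
  add 228.24.80.0/20 -> H6 at depth 20
  add 55.192.0.0/12 -> H7 at depth 12
  add 224.0.0.0/5 -> H5 at depth 5
  ? 55.199.106.79  path d0:-→d1:-→d2:-→d3:-→d4:-→d5:-→d6:-→d7:-→d8:-→d9:-→d10:-→d11:-→d12:H7  best=H7
  del 46.83.151.64/26 (clear depth 26)
  ? 228.24.80.74  path d0:-→d1:-→d2:-→d3:-→d4:-→d5:H5→d6:-→d7:-→d8:-→d9:-→d10:-→d11:-→d12:-→d13:-→d14:-→d15:-→d16:-→d17:-→d18:-→d19:-→d20:H6  best=H6
  add 64.8.181.238/32 -> H6 at depth 32
  ? 55.192.0.0  path d0:-→d1:-→d2:-→d3:-→d4:-→d5:-→d6:-→d7:-→d8:-→d9:-→d10:-→d11:-→d12:H7  best=H7
  ? 54.192.0.0  path d0:-→d1:-→d2:-→d3:-→d4:-→d5:-→d6:-→d7:-  best=no-route
  add 228.16.0.0/12 -> H4 at depth 12
  add 55.198.0.0/16 -> H4 at depth 16
  add 228.24.80.0/20 -> H4 at depth 20
  add 46.83.151.99/32 -> H0 at depth 32
  add 55.198.107.144/28 -> H0 at depth 28
  ? 224.211.206.185  path d0:-→d1:-→d2:-→d3:-→d4:-→d5:H5  best=H5
  ? 228.16.0.4  path d0:-→d1:-→d2:-→d3:-→d4:-→d5:H5→d6:-→d7:-→d8:-→d9:-→d10:-→d11:-→d12:H4  best=H4
  del 228.16.0.0/12 (clear depth 12)
  add 0.0.0.0/0 -> H6 at depth 0
  ? 55.198.0.8  path d0:H6→d1:-→d2:-→d3:-→d4:-→d5:-→d6:-→d7:-→d8:-→d9:-→d10:-→d11:-→d12:H7→d13:-→d14:-→d15:-→d16:H4→d17:-  best=H4
  del 55.198.0.0/16 (clear depth 16)
  del 55.192.0.0/12 (clear depth 12)
  add 64.0.0.0/9 -> H5 at depth 9
  del 55.198.107.144/28 (clear depth 28)
  ? 64.0.0.108  path d0:H6→d1:-→d2:-→d3:-→d4:-→d5:-→d6:-→d7:-→d8:-→d9:H5→d10:-→d11:-→d12:-  best=H5
  ? 46.83.151.99  path d0:H6→d1:-→d2:-→d3:-→d4:-→d5:-→d6:-→d7:-→d8:-→d9:-→d10:-→d11:-→d12:-→d13:-→d14:-→d15:-→d16:-→d17:-→d18:-→d19:-→d20:-→d21:-→d22:-→d23:-→d24:-→d25:-→d26:-→d27:-→d28:-→d29:-→d30:-→d31:-→d32:H0  best=H0

== LOOKUPS ==
["H7","H6","H7","no-route","H5","H4","H4","H5","H0"]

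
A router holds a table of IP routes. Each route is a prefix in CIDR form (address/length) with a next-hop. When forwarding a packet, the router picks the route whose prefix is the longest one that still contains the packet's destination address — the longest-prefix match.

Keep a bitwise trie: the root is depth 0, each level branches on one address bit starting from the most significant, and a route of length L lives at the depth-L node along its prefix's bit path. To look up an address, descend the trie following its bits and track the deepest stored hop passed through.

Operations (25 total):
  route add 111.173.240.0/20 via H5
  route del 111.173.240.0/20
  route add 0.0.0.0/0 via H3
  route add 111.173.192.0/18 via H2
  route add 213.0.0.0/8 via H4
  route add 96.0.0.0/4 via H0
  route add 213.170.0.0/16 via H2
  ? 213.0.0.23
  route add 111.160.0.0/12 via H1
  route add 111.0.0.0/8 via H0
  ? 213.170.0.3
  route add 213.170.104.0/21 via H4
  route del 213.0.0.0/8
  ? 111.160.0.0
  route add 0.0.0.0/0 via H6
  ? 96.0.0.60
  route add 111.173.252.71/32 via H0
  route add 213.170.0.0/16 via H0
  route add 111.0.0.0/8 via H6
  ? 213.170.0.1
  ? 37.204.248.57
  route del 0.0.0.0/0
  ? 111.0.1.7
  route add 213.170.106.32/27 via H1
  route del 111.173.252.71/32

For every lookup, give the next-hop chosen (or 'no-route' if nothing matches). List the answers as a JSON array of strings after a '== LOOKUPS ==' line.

Process each operation:
  add 111.173.240.0/20 -> H5 at depth 20
  del 111.173.240.0/20 (clear depth 20)
  add 0.0.0.0/0 -> H3 at depth 0
  add 111.173.192.0/18 -> H2 at depth 18
  add 213.0.0.0/8 -> H4 at depth 8
  add 96.0.0.0/4 -> H0 at depth 4
  add 213.170.0.0/16 -> H2 at depth 16
  Q 213.0.0.23: descend 11010101 ; hops seen [H3,H4] ; pick H4
  add 111.160.0.0/12 -> H1 at depth 12
  add 111.0.0.0/8 -> H0 at depth 8
  Q 213.170.0.3: descend 1101010110101010 ; hops seen [H3,H4,H2] ; pick H2
  add 213.170.104.0/21 -> H4 at depth 21
  del 213.0.0.0/8 (clear depth 8)
  Q 111.160.0.0: descend 011011111010 ; hops seen [H3,H0,H0,H1] ; pick H1
  add 0.0.0.0/0 -> H6 at depth 0
  Q 96.0.0.60: descend 0110 ; hops seen [H6,H0] ; pick H0
  add 111.173.252.71/32 -> H0 at depth 32
  add 213.170.0.0/16 -> H0 at depth 16
  add 111.0.0.0/8 -> H6 at depth 8
  Q 213.170.0.1: descend 11010101101010100 ; hops seen [H6,H0] ; pick H0
  Q 37.204.248.57: descend 0 ; hops seen [H6] ; pick H6
  del 0.0.0.0/0 (clear depth 0)
  Q 111.0.1.7: descend 01101111 ; hops seen [H0,H6] ; pick H6
  add 213.170.106.32/27 -> H1 at depth 27
  del 111.173.252.71/32 (clear depth 32)

== LOOKUPS ==
["H4","H2","H1","H0","H0","H6","H6"]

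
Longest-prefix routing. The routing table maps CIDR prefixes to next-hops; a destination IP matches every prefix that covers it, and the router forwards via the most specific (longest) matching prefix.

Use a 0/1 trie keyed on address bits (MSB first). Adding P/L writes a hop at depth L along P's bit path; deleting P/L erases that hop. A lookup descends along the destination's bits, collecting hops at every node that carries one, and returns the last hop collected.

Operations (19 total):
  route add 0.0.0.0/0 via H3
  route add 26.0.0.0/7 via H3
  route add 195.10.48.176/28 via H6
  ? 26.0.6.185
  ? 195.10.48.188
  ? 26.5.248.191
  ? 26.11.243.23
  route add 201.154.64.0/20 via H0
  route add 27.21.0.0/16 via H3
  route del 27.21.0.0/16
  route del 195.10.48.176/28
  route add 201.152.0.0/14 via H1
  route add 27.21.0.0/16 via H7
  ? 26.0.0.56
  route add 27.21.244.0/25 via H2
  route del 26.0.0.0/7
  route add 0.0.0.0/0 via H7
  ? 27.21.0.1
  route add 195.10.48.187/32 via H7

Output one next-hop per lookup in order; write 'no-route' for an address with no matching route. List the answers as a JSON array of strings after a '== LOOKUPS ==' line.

Trace:
  + 0.0.0.0/0 (H3) depth=0
  + 26.0.0.0/7 (H3) depth=7
  + 195.10.48.176/28 (H6) depth=28
  lookup 26.0.6.185: bits 0001101 walk d0:H3→d1:-→d2:-→d3:-→d4:-→d5:-→d6:-→d7:H3 -> H3
  lookup 195.10.48.188: bits 1100001100001010001100001011 walk d0:H3→d1:-→d2:-→d3:-→d4:-→d5:-→d6:-→d7:-→d8:-→d9:-→d10:-→d11:-→d12:-→d13:-→d14:-→d15:-→d16:-→d17:-→d18:-→d19:-→d20:-→d21:-→d22:-→d23:-→d24:-→d25:-→d26:-→d27:-→d28:H6 -> H6
  lookup 26.5.248.191: bits 0001101 walk d0:H3→d1:-→d2:-→d3:-→d4:-→d5:-→d6:-→d7:H3 -> H3
  lookup 26.11.243.23: bits 0001101 walk d0:H3→d1:-→d2:-→d3:-→d4:-→d5:-→d6:-→d7:H3 -> H3
  + 201.154.64.0/20 (H0) depth=20
  + 27.21.0.0/16 (H3) depth=16
  del 27.21.0.0/16 (clear depth 16)
  del 195.10.48.176/28 (clear depth 28)
  + 201.152.0.0/14 (H1) depth=14
  + 27.21.0.0/16 (H7) depth=16
  lookup 26.0.0.56: bits 0001101 walk d0:H3→d1:-→d2:-→d3:-→d4:-→d5:-→d6:-→d7:H3 -> H3
  + 27.21.244.0/25 (H2) depth=25
  del 26.0.0.0/7 (clear depth 7)
  + 0.0.0.0/0 (H7) depth=0
  lookup 27.21.0.1: bits 0001101100010101 walk d0:H7→d1:-→d2:-→d3:-→d4:-→d5:-→d6:-→d7:-→d8:-→d9:-→d10:-→d11:-→d12:-→d13:-→d14:-→d15:-→d16:H7 -> H7
  + 195.10.48.187/32 (H7) depth=32

== LOOKUPS ==
["H3","H6","H3","H3","H3","H7"]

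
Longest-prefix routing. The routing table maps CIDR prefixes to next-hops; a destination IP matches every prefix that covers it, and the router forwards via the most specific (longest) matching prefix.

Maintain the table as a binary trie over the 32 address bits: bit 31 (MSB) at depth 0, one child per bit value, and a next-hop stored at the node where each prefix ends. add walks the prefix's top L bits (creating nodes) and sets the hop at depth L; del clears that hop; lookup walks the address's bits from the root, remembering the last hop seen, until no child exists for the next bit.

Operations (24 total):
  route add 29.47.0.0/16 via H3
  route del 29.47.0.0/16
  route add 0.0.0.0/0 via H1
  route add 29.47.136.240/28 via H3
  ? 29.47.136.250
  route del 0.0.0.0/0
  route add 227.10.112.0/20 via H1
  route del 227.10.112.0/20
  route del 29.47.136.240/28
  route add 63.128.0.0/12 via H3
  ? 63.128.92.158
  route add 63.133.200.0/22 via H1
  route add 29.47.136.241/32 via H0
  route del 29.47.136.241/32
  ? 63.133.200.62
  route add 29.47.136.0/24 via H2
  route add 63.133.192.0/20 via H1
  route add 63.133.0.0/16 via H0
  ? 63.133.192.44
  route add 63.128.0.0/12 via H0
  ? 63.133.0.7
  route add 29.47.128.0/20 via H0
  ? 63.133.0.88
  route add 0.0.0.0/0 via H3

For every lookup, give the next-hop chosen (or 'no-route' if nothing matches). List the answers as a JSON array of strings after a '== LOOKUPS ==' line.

Apply in order:
  add 29.47.0.0/16 -> H3 at depth 16
  - 29.47.0.0/16 clear@16
  add 0.0.0.0/0 -> H1 at depth 0
  add 29.47.136.240/28 -> H3 at depth 28
  Q 29.47.136.250: descend 0001110100101111100010001111 ; hops seen [H1,H3] ; pick H3
  - 0.0.0.0/0 clear@0
  add 227.10.112.0/20 -> H1 at depth 20
  - 227.10.112.0/20 clear@20
  - 29.47.136.240/28 clear@28
  add 63.128.0.0/12 -> H3 at depth 12
  Q 63.128.92.158: descend 001111111000 ; hops seen [H3] ; pick H3
  add 63.133.200.0/22 -> H1 at depth 22
  add 29.47.136.241/32 -> H0 at depth 32
  - 29.47.136.241/32 clear@32
  Q 63.133.200.62: descend 0011111110000101110010 ; hops seen [H3,H1] ; pick H1
  add 29.47.136.0/24 -> H2 at depth 24
  add 63.133.192.0/20 -> H1 at depth 20
  add 63.133.0.0/16 -> H0 at depth 16
  Q 63.133.192.44: descend 00111111100001011100 ; hops seen [H3,H0,H1] ; pick H1
  add 63.128.0.0/12 -> H0 at depth 12
  Q 63.133.0.7: descend 0011111110000101 ; hops seen [H0,H0] ; pick H0
  add 29.47.128.0/20 -> H0 at depth 20
  Q 63.133.0.88: descend 0011111110000101 ; hops seen [H0,H0] ; pick H0
  add 0.0.0.0/0 -> H3 at depth 0

== LOOKUPS ==
["H3","H3","H1","H1","H0","H0"]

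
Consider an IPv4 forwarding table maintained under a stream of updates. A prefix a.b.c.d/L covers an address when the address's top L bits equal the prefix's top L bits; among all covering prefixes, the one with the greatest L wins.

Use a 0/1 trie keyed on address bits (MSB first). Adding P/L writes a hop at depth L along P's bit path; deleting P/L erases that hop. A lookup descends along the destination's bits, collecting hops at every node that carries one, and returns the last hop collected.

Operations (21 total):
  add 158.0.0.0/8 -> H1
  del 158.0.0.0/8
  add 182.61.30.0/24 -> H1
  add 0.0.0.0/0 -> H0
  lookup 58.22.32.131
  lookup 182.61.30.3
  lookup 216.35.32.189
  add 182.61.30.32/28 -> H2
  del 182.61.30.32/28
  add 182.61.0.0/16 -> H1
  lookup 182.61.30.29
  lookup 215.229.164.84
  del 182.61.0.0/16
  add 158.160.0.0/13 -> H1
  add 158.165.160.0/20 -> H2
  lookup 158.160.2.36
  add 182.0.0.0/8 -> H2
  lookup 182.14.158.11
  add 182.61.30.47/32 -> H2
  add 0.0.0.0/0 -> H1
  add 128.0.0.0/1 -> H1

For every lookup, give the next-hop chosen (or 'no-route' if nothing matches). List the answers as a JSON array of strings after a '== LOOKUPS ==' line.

Trace:
  add 158.0.0.0/8 -> H1 at depth 8
  - 158.0.0.0/8 clear@8
  add 182.61.30.0/24 -> H1 at depth 24
  add 0.0.0.0/0 -> H0 at depth 0
  ? 58.22.32.131  path d0:H0  best=H0
  ? 182.61.30.3  path d0:H0→d1:-→d2:-→d3:-→d4:-→d5:-→d6:-→d7:-→d8:-→d9:-→d10:-→d11:-→d12:-→d13:-→d14:-→d15:-→d16:-→d17:-→d18:-→d19:-→d20:-→d21:-→d22:-→d23:-→d24:H1  best=H1
  ? 216.35.32.189  path d0:H0→d1:-  best=H0
  add 182.61.30.32/28 -> H2 at depth 28
  - 182.61.30.32/28 clear@28
  add 182.61.0.0/16 -> H1 at depth 16
  ? 182.61.30.29  path d0:H0→d1:-→d2:-→d3:-→d4:-→d5:-→d6:-→d7:-→d8:-→d9:-→d10:-→d11:-→d12:-→d13:-→d14:-→d15:-→d16:H1→d17:-→d18:-→d19:-→d20:-→d21:-→d22:-→d23:-→d24:H1→d25:-→d26:-  best=H1
  ? 215.229.164.84  path d0:H0→d1:-  best=H0
  - 182.61.0.0/16 clear@16
  add 158.160.0.0/13 -> H1 at depth 13
  add 158.165.160.0/20 -> H2 at depth 20
  ? 158.160.2.36  path d0:H0→d1:-→d2:-→d3:-→d4:-→d5:-→d6:-→d7:-→d8:-→d9:-→d10:-→d11:-→d12:-→d13:H1  best=H1
  add 182.0.0.0/8 -> H2 at depth 8
  ? 182.14.158.11  path d0:H0→d1:-→d2:-→d3:-→d4:-→d5:-→d6:-→d7:-→d8:H2→d9:-→d10:-  best=H2
  add 182.61.30.47/32 -> H2 at depth 32
  add 0.0.0.0/0 -> H1 at depth 0
  add 128.0.0.0/1 -> H1 at depth 1

== LOOKUPS ==
["H0","H1","H0","H1","H0","H1","H2"]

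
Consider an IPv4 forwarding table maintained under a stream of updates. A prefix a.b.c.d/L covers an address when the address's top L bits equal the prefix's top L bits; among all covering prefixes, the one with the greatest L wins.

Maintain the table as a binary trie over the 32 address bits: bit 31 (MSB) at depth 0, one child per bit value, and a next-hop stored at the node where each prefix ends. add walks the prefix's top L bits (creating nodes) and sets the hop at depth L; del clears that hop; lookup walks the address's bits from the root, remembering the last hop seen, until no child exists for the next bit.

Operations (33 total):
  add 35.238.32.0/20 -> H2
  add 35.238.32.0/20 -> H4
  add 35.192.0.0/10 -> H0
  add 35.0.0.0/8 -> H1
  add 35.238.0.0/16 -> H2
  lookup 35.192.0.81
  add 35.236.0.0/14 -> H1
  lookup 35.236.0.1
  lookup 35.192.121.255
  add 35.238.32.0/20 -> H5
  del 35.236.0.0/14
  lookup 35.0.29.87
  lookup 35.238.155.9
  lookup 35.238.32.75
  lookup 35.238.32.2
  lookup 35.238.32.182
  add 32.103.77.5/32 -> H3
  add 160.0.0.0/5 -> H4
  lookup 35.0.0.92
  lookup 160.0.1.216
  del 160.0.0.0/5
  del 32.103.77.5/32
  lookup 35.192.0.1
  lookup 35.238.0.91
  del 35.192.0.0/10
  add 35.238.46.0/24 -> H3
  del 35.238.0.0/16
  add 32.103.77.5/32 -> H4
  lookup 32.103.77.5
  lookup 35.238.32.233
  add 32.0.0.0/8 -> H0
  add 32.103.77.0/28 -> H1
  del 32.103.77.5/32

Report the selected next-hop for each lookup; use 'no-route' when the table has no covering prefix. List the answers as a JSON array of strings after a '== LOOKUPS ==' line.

Trace:
  add 35.238.32.0/20 -> H2 at depth 20
  add 35.238.32.0/20 -> H4 at depth 20
  add 35.192.0.0/10 -> H0 at depth 10
  add 35.0.0.0/8 -> H1 at depth 8
  add 35.238.0.0/16 -> H2 at depth 16
  Q 35.192.0.81: descend 0010001111 ; hops seen [H1,H0] ; pick H0
  add 35.236.0.0/14 -> H1 at depth 14
  Q 35.236.0.1: descend 00100011111011 ; hops seen [H1,H0,H1] ; pick H1
  Q 35.192.121.255: descend 0010001111 ; hops seen [H1,H0] ; pick H0
  add 35.238.32.0/20 -> H5 at depth 20
  - 35.236.0.0/14 clear@14
  Q 35.0.29.87: descend 00100011 ; hops seen [H1] ; pick H1
  Q 35.238.155.9: descend 0010001111101110 ; hops seen [H1,H0,H2] ; pick H2
  Q 35.238.32.75: descend 00100011111011100010 ; hops seen [H1,H0,H2,H5] ; pick H5
  Q 35.238.32.2: descend 00100011111011100010 ; hops seen [H1,H0,H2,H5] ; pick H5
  Q 35.238.32.182: descend 00100011111011100010 ; hops seen [H1,H0,H2,H5] ; pick H5
  add 32.103.77.5/32 -> H3 at depth 32
  add 160.0.0.0/5 -> H4 at depth 5
  Q 35.0.0.92: descend 00100011 ; hops seen [H1] ; pick H1
  Q 160.0.1.216: descend 10100 ; hops seen [H4] ; pick H4
  - 160.0.0.0/5 clear@5
  - 32.103.77.5/32 clear@32
  Q 35.192.0.1: descend 0010001111 ; hops seen [H1,H0] ; pick H0
  Q 35.238.0.91: descend 001000111110111000 ; hops seen [H1,H0,H2] ; pick H2
  - 35.192.0.0/10 clear@10
  add 35.238.46.0/24 -> H3 at depth 24
  - 35.238.0.0/16 clear@16
  add 32.103.77.5/32 -> H4 at depth 32
  Q 32.103.77.5: descend 00100000011001110100110100000101 ; hops seen [H4] ; pick H4
  Q 35.238.32.233: descend 00100011111011100010 ; hops seen [H1,H5] ; pick H5
  add 32.0.0.0/8 -> H0 at depth 8
  add 32.103.77.0/28 -> H1 at depth 28
  - 32.103.77.5/32 clear@32

== LOOKUPS ==
["H0","H1","H0","H1","H2","H5","H5","H5","H1","H4","H0","H2","H4","H5"]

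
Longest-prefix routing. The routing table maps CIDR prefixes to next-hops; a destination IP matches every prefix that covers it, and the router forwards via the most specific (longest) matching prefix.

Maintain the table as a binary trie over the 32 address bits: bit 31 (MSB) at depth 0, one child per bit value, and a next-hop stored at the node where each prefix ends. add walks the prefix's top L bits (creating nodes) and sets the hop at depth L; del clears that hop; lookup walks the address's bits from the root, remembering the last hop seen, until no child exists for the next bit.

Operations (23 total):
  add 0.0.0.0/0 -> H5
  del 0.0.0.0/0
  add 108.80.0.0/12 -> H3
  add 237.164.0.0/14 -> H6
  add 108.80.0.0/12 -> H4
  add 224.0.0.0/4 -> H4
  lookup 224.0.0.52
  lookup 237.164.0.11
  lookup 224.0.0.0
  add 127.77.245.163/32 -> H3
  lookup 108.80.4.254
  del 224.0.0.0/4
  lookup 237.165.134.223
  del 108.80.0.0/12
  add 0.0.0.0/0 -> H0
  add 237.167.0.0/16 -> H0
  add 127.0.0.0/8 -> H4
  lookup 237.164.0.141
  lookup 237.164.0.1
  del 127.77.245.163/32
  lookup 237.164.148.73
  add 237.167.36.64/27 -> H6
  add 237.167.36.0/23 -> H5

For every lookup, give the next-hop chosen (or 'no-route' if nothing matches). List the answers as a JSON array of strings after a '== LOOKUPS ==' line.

Trace:
  + 0.0.0.0/0 (H5) depth=0
  - 0.0.0.0/0 clear@0
  + 108.80.0.0/12 (H3) depth=12
  + 237.164.0.0/14 (H6) depth=14
  + 108.80.0.0/12 (H4) depth=12
  + 224.0.0.0/4 (H4) depth=4
  lookup 224.0.0.52: bits 1110 walk d0:-→d1:-→d2:-→d3:-→d4:H4 -> H4
  lookup 237.164.0.11: bits 11101101101001 walk d0:-→d1:-→d2:-→d3:-→d4:H4→d5:-→d6:-→d7:-→d8:-→d9:-→d10:-→d11:-→d12:-→d13:-→d14:H6 -> H6
  lookup 224.0.0.0: bits 1110 walk d0:-→d1:-→d2:-→d3:-→d4:H4 -> H4
  + 127.77.245.163/32 (H3) depth=32
  lookup 108.80.4.254: bits 011011000101 walk d0:-→d1:-→d2:-→d3:-→d4:-→d5:-→d6:-→d7:-→d8:-→d9:-→d10:-→d11:-→d12:H4 -> H4
  - 224.0.0.0/4 clear@4
  lookup 237.165.134.223: bits 11101101101001 walk d0:-→d1:-→d2:-→d3:-→d4:-→d5:-→d6:-→d7:-→d8:-→d9:-→d10:-→d11:-→d12:-→d13:-→d14:H6 -> H6
  - 108.80.0.0/12 clear@12
  + 0.0.0.0/0 (H0) depth=0
  + 237.167.0.0/16 (H0) depth=16
  + 127.0.0.0/8 (H4) depth=8
  lookup 237.164.0.141: bits 11101101101001 walk d0:H0→d1:-→d2:-→d3:-→d4:-→d5:-→d6:-→d7:-→d8:-→d9:-→d10:-→d11:-→d12:-→d13:-→d14:H6 -> H6
  lookup 237.164.0.1: bits 11101101101001 walk d0:H0→d1:-→d2:-→d3:-→d4:-→d5:-→d6:-→d7:-→d8:-→d9:-→d10:-→d11:-→d12:-→d13:-→d14:H6 -> H6
  - 127.77.245.163/32 clear@32
  lookup 237.164.148.73: bits 11101101101001 walk d0:H0→d1:-→d2:-→d3:-→d4:-→d5:-→d6:-→d7:-→d8:-→d9:-→d10:-→d11:-→d12:-→d13:-→d14:H6 -> H6
  + 237.167.36.64/27 (H6) depth=27
  + 237.167.36.0/23 (H5) depth=23

== LOOKUPS ==
["H4","H6","H4","H4","H6","H6","H6","H6"]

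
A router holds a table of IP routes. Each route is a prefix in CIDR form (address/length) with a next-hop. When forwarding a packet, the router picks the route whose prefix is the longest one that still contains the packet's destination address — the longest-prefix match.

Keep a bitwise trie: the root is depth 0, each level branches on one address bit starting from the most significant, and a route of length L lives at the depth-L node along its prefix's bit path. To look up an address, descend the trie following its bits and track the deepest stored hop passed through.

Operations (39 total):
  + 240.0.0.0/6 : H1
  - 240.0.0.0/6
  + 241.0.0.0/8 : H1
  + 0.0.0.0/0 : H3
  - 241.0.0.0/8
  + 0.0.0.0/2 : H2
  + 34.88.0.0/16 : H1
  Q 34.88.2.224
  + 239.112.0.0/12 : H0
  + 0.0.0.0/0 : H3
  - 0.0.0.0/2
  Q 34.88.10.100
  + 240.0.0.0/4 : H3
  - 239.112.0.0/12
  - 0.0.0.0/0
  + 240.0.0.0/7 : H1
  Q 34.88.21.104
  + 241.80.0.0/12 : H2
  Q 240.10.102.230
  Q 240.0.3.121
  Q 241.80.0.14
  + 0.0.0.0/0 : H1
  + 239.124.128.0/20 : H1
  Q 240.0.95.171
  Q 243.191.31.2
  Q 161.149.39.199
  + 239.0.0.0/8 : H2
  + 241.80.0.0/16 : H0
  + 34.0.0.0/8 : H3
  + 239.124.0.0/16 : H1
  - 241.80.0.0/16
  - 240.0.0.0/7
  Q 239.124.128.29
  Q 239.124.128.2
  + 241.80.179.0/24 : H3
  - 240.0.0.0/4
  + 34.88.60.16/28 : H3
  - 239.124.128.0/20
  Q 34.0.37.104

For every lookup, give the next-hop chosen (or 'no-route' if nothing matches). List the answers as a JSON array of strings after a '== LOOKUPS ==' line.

Trace:
  + 240.0.0.0/6 (H1) depth=6
  del 240.0.0.0/6 (clear depth 6)
  + 241.0.0.0/8 (H1) depth=8
  + 0.0.0.0/0 (H3) depth=0
  del 241.0.0.0/8 (clear depth 8)
  + 0.0.0.0/2 (H2) depth=2
  + 34.88.0.0/16 (H1) depth=16
  lookup 34.88.2.224: bits 0010001001011000 walk d0:H3→d1:-→d2:H2→d3:-→d4:-→d5:-→d6:-→d7:-→d8:-→d9:-→d10:-→d11:-→d12:-→d13:-→d14:-→d15:-→d16:H1 -> H1
  + 239.112.0.0/12 (H0) depth=12
  + 0.0.0.0/0 (H3) depth=0
  del 0.0.0.0/2 (clear depth 2)
  lookup 34.88.10.100: bits 0010001001011000 walk d0:H3→d1:-→d2:-→d3:-→d4:-→d5:-→d6:-→d7:-→d8:-→d9:-→d10:-→d11:-→d12:-→d13:-→d14:-→d15:-→d16:H1 -> H1
  + 240.0.0.0/4 (H3) depth=4
  del 239.112.0.0/12 (clear depth 12)
  del 0.0.0.0/0 (clear depth 0)
  + 240.0.0.0/7 (H1) depth=7
  lookup 34.88.21.104: bits 0010001001011000 walk d0:-→d1:-→d2:-→d3:-→d4:-→d5:-→d6:-→d7:-→d8:-→d9:-→d10:-→d11:-→d12:-→d13:-→d14:-→d15:-→d16:H1 -> H1
  + 241.80.0.0/12 (H2) depth=12
  lookup 240.10.102.230: bits 1111000 walk d0:-→d1:-→d2:-→d3:-→d4:H3→d5:-→d6:-→d7:H1 -> H1
  lookup 240.0.3.121: bits 1111000 walk d0:-→d1:-→d2:-→d3:-→d4:H3→d5:-→d6:-→d7:H1 -> H1
  lookup 241.80.0.14: bits 111100010101 walk d0:-→d1:-→d2:-→d3:-→d4:H3→d5:-→d6:-→d7:H1→d8:-→d9:-→d10:-→d11:-→d12:H2 -> H2
  + 0.0.0.0/0 (H1) depth=0
  + 239.124.128.0/20 (H1) depth=20
  lookup 240.0.95.171: bits 1111000 walk d0:H1→d1:-→d2:-→d3:-→d4:H3→d5:-→d6:-→d7:H1 -> H1
  lookup 243.191.31.2: bits 111100 walk d0:H1→d1:-→d2:-→d3:-→d4:H3→d5:-→d6:- -> H3
  lookup 161.149.39.199: bits 1 walk d0:H1→d1:- -> H1
  + 239.0.0.0/8 (H2) depth=8
  + 241.80.0.0/16 (H0) depth=16
  + 34.0.0.0/8 (H3) depth=8
  + 239.124.0.0/16 (H1) depth=16
  del 241.80.0.0/16 (clear depth 16)
  del 240.0.0.0/7 (clear depth 7)
  lookup 239.124.128.29: bits 11101111011111001000 walk d0:H1→d1:-→d2:-→d3:-→d4:-→d5:-→d6:-→d7:-→d8:H2→d9:-→d10:-→d11:-→d12:-→d13:-→d14:-→d15:-→d16:H1→d17:-→d18:-→d19:-→d20:H1 -> H1
  lookup 239.124.128.2: bits 11101111011111001000 walk d0:H1→d1:-→d2:-→d3:-→d4:-→d5:-→d6:-→d7:-→d8:H2→d9:-→d10:-→d11:-→d12:-→d13:-→d14:-→d15:-→d16:H1→d17:-→d18:-→d19:-→d20:H1 -> H1
  + 241.80.179.0/24 (H3) depth=24
  del 240.0.0.0/4 (clear depth 4)
  + 34.88.60.16/28 (H3) depth=28
  del 239.124.128.0/20 (clear depth 20)
  lookup 34.0.37.104: bits 001000100 walk d0:H1→d1:-→d2:-→d3:-→d4:-→d5:-→d6:-→d7:-→d8:H3→d9:- -> H3

== LOOKUPS ==
["H1","H1","H1","H1","H1","H2","H1","H3","H1","H1","H1","H3"]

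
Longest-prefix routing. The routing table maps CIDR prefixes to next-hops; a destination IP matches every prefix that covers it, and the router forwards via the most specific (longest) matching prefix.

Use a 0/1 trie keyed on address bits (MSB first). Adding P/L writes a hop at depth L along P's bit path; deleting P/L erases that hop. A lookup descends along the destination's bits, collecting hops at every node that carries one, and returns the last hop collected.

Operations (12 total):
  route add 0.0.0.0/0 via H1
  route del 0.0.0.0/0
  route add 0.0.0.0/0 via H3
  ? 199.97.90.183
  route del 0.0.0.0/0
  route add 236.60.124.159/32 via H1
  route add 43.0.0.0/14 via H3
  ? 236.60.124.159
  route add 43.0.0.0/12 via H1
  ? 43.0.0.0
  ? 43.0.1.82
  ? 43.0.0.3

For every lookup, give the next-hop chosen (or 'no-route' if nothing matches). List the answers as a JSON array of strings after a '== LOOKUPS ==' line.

Apply in order:
  + 0.0.0.0/0 (H1) depth=0
  - 0.0.0.0/0 clear@0
  + 0.0.0.0/0 (H3) depth=0
  Q 199.97.90.183: descend ε ; hops seen [H3] ; pick H3
  - 0.0.0.0/0 clear@0
  + 236.60.124.159/32 (H1) depth=32
  + 43.0.0.0/14 (H3) depth=14
  Q 236.60.124.159: descend 11101100001111000111110010011111 ; hops seen [H1] ; pick H1
  + 43.0.0.0/12 (H1) depth=12
  Q 43.0.0.0: descend 00101011000000 ; hops seen [H1,H3] ; pick H3
  Q 43.0.1.82: descend 00101011000000 ; hops seen [H1,H3] ; pick H3
  Q 43.0.0.3: descend 00101011000000 ; hops seen [H1,H3] ; pick H3

== LOOKUPS ==
["H3","H1","H3","H3","H3"]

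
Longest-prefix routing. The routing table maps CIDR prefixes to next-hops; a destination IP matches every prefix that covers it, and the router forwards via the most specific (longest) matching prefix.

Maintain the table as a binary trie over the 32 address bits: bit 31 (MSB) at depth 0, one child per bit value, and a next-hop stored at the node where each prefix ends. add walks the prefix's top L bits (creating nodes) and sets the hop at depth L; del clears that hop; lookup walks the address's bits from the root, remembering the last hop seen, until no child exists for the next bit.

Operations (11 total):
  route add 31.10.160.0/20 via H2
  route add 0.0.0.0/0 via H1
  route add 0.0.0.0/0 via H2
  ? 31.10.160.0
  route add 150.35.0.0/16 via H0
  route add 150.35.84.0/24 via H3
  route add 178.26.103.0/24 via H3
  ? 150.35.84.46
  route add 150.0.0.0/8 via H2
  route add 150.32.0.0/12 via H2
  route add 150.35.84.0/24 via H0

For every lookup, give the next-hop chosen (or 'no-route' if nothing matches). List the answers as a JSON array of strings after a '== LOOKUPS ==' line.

Process each operation:
  + 31.10.160.0/20 (H2) depth=20
  + 0.0.0.0/0 (H1) depth=0
  + 0.0.0.0/0 (H2) depth=0
  ? 31.10.160.0  path d0:H2→d1:-→d2:-→d3:-→d4:-→d5:-→d6:-→d7:-→d8:-→d9:-→d10:-→d11:-→d12:-→d13:-→d14:-→d15:-→d16:-→d17:-→d18:-→d19:-→d20:H2  best=H2
  + 150.35.0.0/16 (H0) depth=16
  + 150.35.84.0/24 (H3) depth=24
  + 178.26.103.0/24 (H3) depth=24
  ? 150.35.84.46  path d0:H2→d1:-→d2:-→d3:-→d4:-→d5:-→d6:-→d7:-→d8:-→d9:-→d10:-→d11:-→d12:-→d13:-→d14:-→d15:-→d16:H0→d17:-→d18:-→d19:-→d20:-→d21:-→d22:-→d23:-→d24:H3  best=H3
  + 150.0.0.0/8 (H2) depth=8
  + 150.32.0.0/12 (H2) depth=12
  + 150.35.84.0/24 (H0) depth=24

== LOOKUPS ==
["H2","H3"]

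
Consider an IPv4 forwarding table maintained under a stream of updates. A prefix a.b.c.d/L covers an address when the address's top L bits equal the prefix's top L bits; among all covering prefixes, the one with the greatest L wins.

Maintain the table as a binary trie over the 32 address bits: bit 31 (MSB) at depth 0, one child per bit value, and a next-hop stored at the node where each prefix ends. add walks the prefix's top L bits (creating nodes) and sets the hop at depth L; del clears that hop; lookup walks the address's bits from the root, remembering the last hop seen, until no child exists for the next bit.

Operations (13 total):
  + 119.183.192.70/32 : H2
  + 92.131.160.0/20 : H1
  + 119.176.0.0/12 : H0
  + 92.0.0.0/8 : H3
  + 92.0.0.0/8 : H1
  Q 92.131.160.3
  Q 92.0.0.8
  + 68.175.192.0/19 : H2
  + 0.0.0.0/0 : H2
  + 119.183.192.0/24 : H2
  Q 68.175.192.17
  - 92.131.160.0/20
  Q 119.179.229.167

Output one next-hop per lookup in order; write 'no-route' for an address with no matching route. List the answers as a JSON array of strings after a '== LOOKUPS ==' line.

Trace:
  + 119.183.192.70/32 (H2) depth=32
  + 92.131.160.0/20 (H1) depth=20
  + 119.176.0.0/12 (H0) depth=12
  + 92.0.0.0/8 (H3) depth=8
  + 92.0.0.0/8 (H1) depth=8
  Q 92.131.160.3: descend 01011100100000111010 ; hops seen [H1,H1] ; pick H1
  Q 92.0.0.8: descend 01011100 ; hops seen [H1] ; pick H1
  + 68.175.192.0/19 (H2) depth=19
  + 0.0.0.0/0 (H2) depth=0
  + 119.183.192.0/24 (H2) depth=24
  Q 68.175.192.17: descend 0100010010101111110 ; hops seen [H2,H2] ; pick H2
  - 92.131.160.0/20 clear@20
  Q 119.179.229.167: descend 0111011110110 ; hops seen [H2,H0] ; pick H0

== LOOKUPS ==
["H1","H1","H2","H0"]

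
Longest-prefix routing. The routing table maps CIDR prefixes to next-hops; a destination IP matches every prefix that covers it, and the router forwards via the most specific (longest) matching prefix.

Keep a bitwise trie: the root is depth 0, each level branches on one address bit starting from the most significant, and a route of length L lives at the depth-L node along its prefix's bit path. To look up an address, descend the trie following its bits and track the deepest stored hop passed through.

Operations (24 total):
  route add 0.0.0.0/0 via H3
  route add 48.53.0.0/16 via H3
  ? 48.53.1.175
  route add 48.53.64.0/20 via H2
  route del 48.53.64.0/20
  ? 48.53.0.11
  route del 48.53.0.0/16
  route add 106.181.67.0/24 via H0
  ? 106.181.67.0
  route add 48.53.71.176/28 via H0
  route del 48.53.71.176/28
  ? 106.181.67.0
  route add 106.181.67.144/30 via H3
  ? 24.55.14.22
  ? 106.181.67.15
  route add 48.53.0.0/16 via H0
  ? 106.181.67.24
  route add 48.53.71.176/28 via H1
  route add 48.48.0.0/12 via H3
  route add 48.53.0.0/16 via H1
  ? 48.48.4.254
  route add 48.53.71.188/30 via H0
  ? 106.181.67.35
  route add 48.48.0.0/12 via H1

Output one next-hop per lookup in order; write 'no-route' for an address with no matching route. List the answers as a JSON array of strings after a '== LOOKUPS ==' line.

Apply in order:
  add 0.0.0.0/0 -> H3 at depth 0
  add 48.53.0.0/16 -> H3 at depth 16
  lookup 48.53.1.175: bits 0011000000110101 walk d0:H3→d1:-→d2:-→d3:-→d4:-→d5:-→d6:-→d7:-→d8:-→d9:-→d10:-→d11:-→d12:-→d13:-→d14:-→d15:-→d16:H3 -> H3
  add 48.53.64.0/20 -> H2 at depth 20
  del 48.53.64.0/20 (clear depth 20)
  lookup 48.53.0.11: bits 00110000001101010 walk d0:H3→d1:-→d2:-→d3:-→d4:-→d5:-→d6:-→d7:-→d8:-→d9:-→d10:-→d11:-→d12:-→d13:-→d14:-→d15:-→d16:H3→d17:- -> H3
  del 48.53.0.0/16 (clear depth 16)
  add 106.181.67.0/24 -> H0 at depth 24
  lookup 106.181.67.0: bits 011010101011010101000011 walk d0:H3→d1:-→d2:-→d3:-→d4:-→d5:-→d6:-→d7:-→d8:-→d9:-→d10:-→d11:-→d12:-→d13:-→d14:-→d15:-→d16:-→d17:-→d18:-→d19:-→d20:-→d21:-→d22:-→d23:-→d24:H0 -> H0
  add 48.53.71.176/28 -> H0 at depth 28
  del 48.53.71.176/28 (clear depth 28)
  lookup 106.181.67.0: bits 011010101011010101000011 walk d0:H3→d1:-→d2:-→d3:-→d4:-→d5:-→d6:-→d7:-→d8:-→d9:-→d10:-→d11:-→d12:-→d13:-→d14:-→d15:-→d16:-→d17:-→d18:-→d19:-→d20:-→d21:-→d22:-→d23:-→d24:H0 -> H0
  add 106.181.67.144/30 -> H3 at depth 30
  lookup 24.55.14.22: bits 00 walk d0:H3→d1:-→d2:- -> H3
  lookup 106.181.67.15: bits 011010101011010101000011 walk d0:H3→d1:-→d2:-→d3:-→d4:-→d5:-→d6:-→d7:-→d8:-→d9:-→d10:-→d11:-→d12:-→d13:-→d14:-→d15:-→d16:-→d17:-→d18:-→d19:-→d20:-→d21:-→d22:-→d23:-→d24:H0 -> H0
  add 48.53.0.0/16 -> H0 at depth 16
  lookup 106.181.67.24: bits 011010101011010101000011 walk d0:H3→d1:-→d2:-→d3:-→d4:-→d5:-→d6:-→d7:-→d8:-→d9:-→d10:-→d11:-→d12:-→d13:-→d14:-→d15:-→d16:-→d17:-→d18:-→d19:-→d20:-→d21:-→d22:-→d23:-→d24:H0 -> H0
  add 48.53.71.176/28 -> H1 at depth 28
  add 48.48.0.0/12 -> H3 at depth 12
  add 48.53.0.0/16 -> H1 at depth 16
  lookup 48.48.4.254: bits 0011000000110 walk d0:H3→d1:-→d2:-→d3:-→d4:-→d5:-→d6:-→d7:-→d8:-→d9:-→d10:-→d11:-→d12:H3→d13:- -> H3
  add 48.53.71.188/30 -> H0 at depth 30
  lookup 106.181.67.35: bits 011010101011010101000011 walk d0:H3→d1:-→d2:-→d3:-→d4:-→d5:-→d6:-→d7:-→d8:-→d9:-→d10:-→d11:-→d12:-→d13:-→d14:-→d15:-→d16:-→d17:-→d18:-→d19:-→d20:-→d21:-→d22:-→d23:-→d24:H0 -> H0
  add 48.48.0.0/12 -> H1 at depth 12

== LOOKUPS ==
["H3","H3","H0","H0","H3","H0","H0","H3","H0"]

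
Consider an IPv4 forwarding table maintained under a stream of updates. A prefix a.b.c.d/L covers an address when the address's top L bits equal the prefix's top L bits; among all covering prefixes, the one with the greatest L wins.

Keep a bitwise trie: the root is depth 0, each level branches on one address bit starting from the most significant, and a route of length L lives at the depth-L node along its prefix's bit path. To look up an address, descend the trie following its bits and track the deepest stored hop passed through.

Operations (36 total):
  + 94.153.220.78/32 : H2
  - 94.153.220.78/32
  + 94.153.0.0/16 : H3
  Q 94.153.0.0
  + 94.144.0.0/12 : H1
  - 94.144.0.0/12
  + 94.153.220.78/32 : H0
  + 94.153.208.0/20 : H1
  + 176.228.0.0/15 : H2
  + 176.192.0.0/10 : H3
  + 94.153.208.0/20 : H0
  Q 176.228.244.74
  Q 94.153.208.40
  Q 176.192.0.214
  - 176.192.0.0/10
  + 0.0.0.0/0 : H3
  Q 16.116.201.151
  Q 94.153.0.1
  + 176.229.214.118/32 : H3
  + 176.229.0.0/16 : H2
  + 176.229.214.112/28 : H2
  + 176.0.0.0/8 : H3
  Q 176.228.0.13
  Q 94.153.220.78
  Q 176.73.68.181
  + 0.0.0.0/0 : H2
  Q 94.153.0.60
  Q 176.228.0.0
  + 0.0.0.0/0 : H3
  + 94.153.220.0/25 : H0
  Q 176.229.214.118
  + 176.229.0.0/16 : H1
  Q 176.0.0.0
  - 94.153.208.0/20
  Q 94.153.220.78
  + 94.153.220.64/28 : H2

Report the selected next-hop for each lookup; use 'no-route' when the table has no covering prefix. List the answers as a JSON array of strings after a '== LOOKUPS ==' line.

Apply in order:
  add 94.153.220.78/32 -> H2 at depth 32
  del 94.153.220.78/32 (clear depth 32)
  add 94.153.0.0/16 -> H3 at depth 16
  ? 94.153.0.0  path d0:-→d1:-→d2:-→d3:-→d4:-→d5:-→d6:-→d7:-→d8:-→d9:-→d10:-→d11:-→d12:-→d13:-→d14:-→d15:-→d16:H3  best=H3
  add 94.144.0.0/12 -> H1 at depth 12
  del 94.144.0.0/12 (clear depth 12)
  add 94.153.220.78/32 -> H0 at depth 32
  add 94.153.208.0/20 -> H1 at depth 20
  add 176.228.0.0/15 -> H2 at depth 15
  add 176.192.0.0/10 -> H3 at depth 10
  add 94.153.208.0/20 -> H0 at depth 20
  ? 176.228.244.74  path d0:-→d1:-→d2:-→d3:-→d4:-→d5:-→d6:-→d7:-→d8:-→d9:-→d10:H3→d11:-→d12:-→d13:-→d14:-→d15:H2  best=H2
  ? 94.153.208.40  path d0:-→d1:-→d2:-→d3:-→d4:-→d5:-→d6:-→d7:-→d8:-→d9:-→d10:-→d11:-→d12:-→d13:-→d14:-→d15:-→d16:H3→d17:-→d18:-→d19:-→d20:H0  best=H0
  ? 176.192.0.214  path d0:-→d1:-→d2:-→d3:-→d4:-→d5:-→d6:-→d7:-→d8:-→d9:-→d10:H3  best=H3
  del 176.192.0.0/10 (clear depth 10)
  add 0.0.0.0/0 -> H3 at depth 0
  ? 16.116.201.151  path d0:H3→d1:-  best=H3
  ? 94.153.0.1  path d0:H3→d1:-→d2:-→d3:-→d4:-→d5:-→d6:-→d7:-→d8:-→d9:-→d10:-→d11:-→d12:-→d13:-→d14:-→d15:-→d16:H3  best=H3
  add 176.229.214.118/32 -> H3 at depth 32
  add 176.229.0.0/16 -> H2 at depth 16
  add 176.229.214.112/28 -> H2 at depth 28
  add 176.0.0.0/8 -> H3 at depth 8
  ? 176.228.0.13  path d0:H3→d1:-→d2:-→d3:-→d4:-→d5:-→d6:-→d7:-→d8:H3→d9:-→d10:-→d11:-→d12:-→d13:-→d14:-→d15:H2  best=H2
  ? 94.153.220.78  path d0:H3→d1:-→d2:-→d3:-→d4:-→d5:-→d6:-→d7:-→d8:-→d9:-→d10:-→d11:-→d12:-→d13:-→d14:-→d15:-→d16:H3→d17:-→d18:-→d19:-→d20:H0→d21:-→d22:-→d23:-→d24:-→d25:-→d26:-→d27:-→d28:-→d29:-→d30:-→d31:-→d32:H0  best=H0
  ? 176.73.68.181  path d0:H3→d1:-→d2:-→d3:-→d4:-→d5:-→d6:-→d7:-→d8:H3  best=H3
  add 0.0.0.0/0 -> H2 at depth 0
  ? 94.153.0.60  path d0:H2→d1:-→d2:-→d3:-→d4:-→d5:-→d6:-→d7:-→d8:-→d9:-→d10:-→d11:-→d12:-→d13:-→d14:-→d15:-→d16:H3  best=H3
  ? 176.228.0.0  path d0:H2→d1:-→d2:-→d3:-→d4:-→d5:-→d6:-→d7:-→d8:H3→d9:-→d10:-→d11:-→d12:-→d13:-→d14:-→d15:H2  best=H2
  add 0.0.0.0/0 -> H3 at depth 0
  add 94.153.220.0/25 -> H0 at depth 25
  ? 176.229.214.118  path d0:H3→d1:-→d2:-→d3:-→d4:-→d5:-→d6:-→d7:-→d8:H3→d9:-→d10:-→d11:-→d12:-→d13:-→d14:-→d15:H2→d16:H2→d17:-→d18:-→d19:-→d20:-→d21:-→d22:-→d23:-→d24:-→d25:-→d26:-→d27:-→d28:H2→d29:-→d30:-→d31:-→d32:H3  best=H3
  add 176.229.0.0/16 -> H1 at depth 16
  ? 176.0.0.0  path d0:H3→d1:-→d2:-→d3:-→d4:-→d5:-→d6:-→d7:-→d8:H3  best=H3
  del 94.153.208.0/20 (clear depth 20)
  ? 94.153.220.78  path d0:H3→d1:-→d2:-→d3:-→d4:-→d5:-→d6:-→d7:-→d8:-→d9:-→d10:-→d11:-→d12:-→d13:-→d14:-→d15:-→d16:H3→d17:-→d18:-→d19:-→d20:-→d21:-→d22:-→d23:-→d24:-→d25:H0→d26:-→d27:-→d28:-→d29:-→d30:-→d31:-→d32:H0  best=H0
  add 94.153.220.64/28 -> H2 at depth 28

== LOOKUPS ==
["H3","H2","H0","H3","H3","H3","H2","H0","H3","H3","H2","H3","H3","H0"]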